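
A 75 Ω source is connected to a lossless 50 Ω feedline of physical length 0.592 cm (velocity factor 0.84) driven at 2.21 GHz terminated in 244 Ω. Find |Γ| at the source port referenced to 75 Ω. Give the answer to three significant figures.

|Γ| ≈ 0.574

λ = v/f = 0.84·c / 2.21 GHz = 0.114 m
βl = 2π·l/λ = 2π × 0.0519 = 18.7°
tan(βl) = 0.338
Z_in = Z_0·(Z_L + jZ_0·tanβl)/(Z_0 + jZ_L·tanβl) = 73 − j104 Ω
Γ_s = (Z_in − Z_s)/(Z_in + Z_s) = (-2.01 − j104)/(148 − j104), |Γ_s| = 0.574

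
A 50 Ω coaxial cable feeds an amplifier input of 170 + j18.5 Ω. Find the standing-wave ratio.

VSWR ≈ 3.44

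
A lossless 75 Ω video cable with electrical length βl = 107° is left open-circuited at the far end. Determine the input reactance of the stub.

tan(βl) = -3.27
For an open-circuited stub, Z_in = −jZ_0·cot(βl) = −jZ_0/tan(βl)

X_in ≈ 22.9 Ω (inductive)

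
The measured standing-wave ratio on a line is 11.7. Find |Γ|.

|Γ| ≈ 0.843

|Γ| = (S − 1)/(S + 1) = (11.7 − 1)/(11.7 + 1) = 10.7/12.7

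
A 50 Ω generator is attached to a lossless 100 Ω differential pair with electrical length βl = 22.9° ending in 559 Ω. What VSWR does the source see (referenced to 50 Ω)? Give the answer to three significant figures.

VSWR ≈ 9.94

tan(βl) = 0.422
Z_in = Z_0·(Z_L + jZ_0·tanβl)/(Z_0 + jZ_L·tanβl) = 100 − j194 Ω
Γ_s = (Z_in − Z_s)/(Z_in + Z_s) = (50.2 − j194)/(150 − j194), |Γ_s| = 0.817
VSWR = (1 + |Γ_s|)/(1 − |Γ_s|)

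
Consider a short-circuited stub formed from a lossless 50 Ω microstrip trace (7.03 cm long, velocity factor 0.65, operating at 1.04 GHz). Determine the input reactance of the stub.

X_in ≈ -50 Ω (capacitive)

λ = v/f = 0.65·c / 1.04 GHz = 0.188 m
βl = 2π·l/λ = 2π × 0.375 = 135°
tan(βl) = -1
For a short-circuited stub, Z_in = jZ_0·tan(βl)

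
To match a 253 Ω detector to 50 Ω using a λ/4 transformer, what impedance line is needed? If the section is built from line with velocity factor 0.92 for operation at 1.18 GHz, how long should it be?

Z_qwt ≈ 112 Ω; length ≈ 5.85 cm

Z_qwt = √(Z_0·R_L) = √(50 × 253) = √12650
λ = 0.92·c/f = 0.234 m, so l = λ/4 = 0.0585 m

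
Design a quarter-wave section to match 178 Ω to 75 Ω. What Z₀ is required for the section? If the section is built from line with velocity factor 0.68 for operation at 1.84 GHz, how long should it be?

Z_qwt = √(Z_0·R_L) = √(75 × 178) = √13350
λ = 0.68·c/f = 0.111 m, so l = λ/4 = 0.0277 m

Z_qwt ≈ 116 Ω; length ≈ 2.77 cm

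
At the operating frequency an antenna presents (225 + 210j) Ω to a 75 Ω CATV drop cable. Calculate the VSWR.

VSWR ≈ 5.77

Γ = (Z_L − Z_0)/(Z_L + Z_0) = (150 + j210)/(300 + j210)
|Γ| = 258/366 = 0.705
VSWR = (1 + |Γ|)/(1 − |Γ|) = 1.7/0.295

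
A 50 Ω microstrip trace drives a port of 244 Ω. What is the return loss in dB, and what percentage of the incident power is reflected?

Γ = (244 − 50)/(244 + 50) = 0.66
RL = −20·log₁₀(0.66) = 3.61 dB
P_refl/P_inc = |Γ|² = 0.435

RL ≈ 3.61 dB; 43.5% of incident power reflected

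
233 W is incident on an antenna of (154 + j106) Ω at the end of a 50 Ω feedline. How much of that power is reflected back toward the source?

|Γ| = |(104 + j106)/(204 + j106)| = 0.646
|Γ|² = 0.417
P_refl = |Γ|²·P_inc = 97.2 W, P_del = (1 − |Γ|²)·P_inc = 136 W

P_reflected ≈ 97.2 W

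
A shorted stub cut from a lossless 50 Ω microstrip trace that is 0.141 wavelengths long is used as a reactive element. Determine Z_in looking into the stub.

βl = 2π × 0.141 = 50.8°
tan(βl) = 1.22
For a shorted stub, Z_in = jZ_0·tan(βl)

Z_in ≈ +j61.2 Ω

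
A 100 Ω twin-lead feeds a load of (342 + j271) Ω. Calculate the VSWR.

VSWR ≈ 5.68

Γ = (Z_L − Z_0)/(Z_L + Z_0) = (242 + j271)/(442 + j271)
|Γ| = 363/518 = 0.701
VSWR = (1 + |Γ|)/(1 − |Γ|) = 1.7/0.299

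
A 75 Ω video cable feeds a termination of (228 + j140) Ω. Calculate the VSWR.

Γ = (Z_L − Z_0)/(Z_L + Z_0) = (153 + j140)/(303 + j140)
|Γ| = 207/334 = 0.621
VSWR = (1 + |Γ|)/(1 − |Γ|) = 1.62/0.379

VSWR ≈ 4.28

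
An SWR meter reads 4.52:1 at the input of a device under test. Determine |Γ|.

|Γ| = (S − 1)/(S + 1) = (4.52 − 1)/(4.52 + 1) = 3.52/5.52

|Γ| ≈ 0.638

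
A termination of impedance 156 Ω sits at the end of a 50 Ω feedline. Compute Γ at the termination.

Γ = 0.515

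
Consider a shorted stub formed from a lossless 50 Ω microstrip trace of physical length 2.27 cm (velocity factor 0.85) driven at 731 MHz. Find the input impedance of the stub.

Z_in ≈ +j21.7 Ω

λ = v/f = 0.85·c / 731 MHz = 0.349 m
βl = 2π·l/λ = 2π × 0.0651 = 23.4°
tan(βl) = 0.433
For a shorted stub, Z_in = jZ_0·tan(βl)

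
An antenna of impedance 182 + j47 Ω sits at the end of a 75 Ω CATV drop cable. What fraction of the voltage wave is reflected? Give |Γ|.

|Γ| ≈ 0.447

Γ = (Z_L − Z_0)/(Z_L + Z_0) = (107 + j47)/(257 + j47)
|Γ| = 117/261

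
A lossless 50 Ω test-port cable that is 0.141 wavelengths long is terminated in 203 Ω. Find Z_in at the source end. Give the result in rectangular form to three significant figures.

βl = 2π × 0.141 = 50.8°
tan(βl) = tan(50.8°) = 1.22
Z_in = Z_0·(Z_L + jZ_0·tanβl)/(Z_0 + jZ_L·tanβl)
     = 50·(203 + j61.2)/(50 + j249)

Z_in ≈ 19.7 − j36.9 Ω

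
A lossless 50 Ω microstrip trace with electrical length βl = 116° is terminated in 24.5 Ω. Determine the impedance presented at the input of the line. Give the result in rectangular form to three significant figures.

tan(βl) = tan(116°) = -2.05
Z_in = Z_0·(Z_L + jZ_0·tanβl)/(Z_0 + jZ_L·tanβl)
     = 50·(24.5 − j103)/(50 − j50.2)

Z_in ≈ 63.5 − j38.8 Ω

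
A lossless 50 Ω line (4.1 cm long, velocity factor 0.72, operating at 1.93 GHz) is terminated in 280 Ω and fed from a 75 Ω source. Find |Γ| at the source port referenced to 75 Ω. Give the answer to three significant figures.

λ = v/f = 0.72·c / 1.93 GHz = 0.112 m
βl = 2π·l/λ = 2π × 0.366 = 132°
tan(βl) = -1.12
Z_in = Z_0·(Z_L + jZ_0·tanβl)/(Z_0 + jZ_L·tanβl) = 15.7 + j42.3 Ω
Γ_s = (Z_in − Z_s)/(Z_in + Z_s) = (-59.3 + j42.3)/(90.7 + j42.3), |Γ_s| = 0.728

|Γ| ≈ 0.728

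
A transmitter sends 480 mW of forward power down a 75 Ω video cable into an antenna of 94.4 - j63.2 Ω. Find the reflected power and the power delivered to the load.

|Γ| = |(19.4 − j63.2)/(169.4 − j63.2)| = 0.366
|Γ|² = 0.134
P_refl = |Γ|²·P_inc = 64.2 mW, P_del = (1 − |Γ|²)·P_inc = 416 mW

P_reflected ≈ 64.2 mW; P_delivered ≈ 416 mW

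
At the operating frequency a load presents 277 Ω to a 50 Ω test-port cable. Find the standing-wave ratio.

Γ = (277 − 50)/(277 + 50) = 0.694
VSWR = (1 + 0.694)/(1 − 0.694)

VSWR ≈ 5.54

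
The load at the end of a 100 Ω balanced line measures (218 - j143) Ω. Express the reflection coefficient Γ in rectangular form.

Γ = (Z_L − Z_0)/(Z_L + Z_0) = (118 − j143)/(318 − j143)

Γ ≈ 0.477 − j0.235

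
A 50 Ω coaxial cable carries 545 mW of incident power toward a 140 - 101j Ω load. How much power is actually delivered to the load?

|Γ| = |(90 − j101)/(190 − j101)| = 0.629
|Γ|² = 0.395
P_refl = |Γ|²·P_inc = 215 mW, P_del = (1 − |Γ|²)·P_inc = 330 mW

P_delivered ≈ 330 mW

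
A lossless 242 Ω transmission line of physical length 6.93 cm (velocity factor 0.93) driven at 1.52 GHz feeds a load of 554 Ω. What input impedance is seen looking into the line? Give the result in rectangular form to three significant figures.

Z_in ≈ 181 + j168 Ω

λ = v/f = 0.93·c / 1.52 GHz = 0.184 m
βl = 2π·l/λ = 2π × 0.378 = 136°
tan(βl) = tan(136°) = -0.968
Z_in = Z_0·(Z_L + jZ_0·tanβl)/(Z_0 + jZ_L·tanβl)
     = 242·(554 − j234)/(242 − j537)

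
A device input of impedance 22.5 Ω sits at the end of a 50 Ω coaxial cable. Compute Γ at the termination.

Γ = (Z_L − Z_0)/(Z_L + Z_0) = (22.5 − 50)/(22.5 + 50) = -27.5/72.5

Γ = -0.379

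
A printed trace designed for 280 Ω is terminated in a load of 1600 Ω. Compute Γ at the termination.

Γ = 0.702

Γ = (Z_L − Z_0)/(Z_L + Z_0) = (1600 − 280)/(1600 + 280) = 1320/1880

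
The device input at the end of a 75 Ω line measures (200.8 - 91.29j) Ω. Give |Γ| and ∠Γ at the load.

Γ ≈ 0.535 ∠ -17.7°

Γ = (Z_L − Z_0)/(Z_L + Z_0) = (125.8 − j91.29)/(275.8 − j91.29)
|Γ| = 155/291 = 0.535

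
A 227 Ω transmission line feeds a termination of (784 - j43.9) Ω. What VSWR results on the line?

Γ = (Z_L − Z_0)/(Z_L + Z_0) = (557 − j43.9)/(1011 − j43.9)
|Γ| = 559/1010 = 0.552
VSWR = (1 + |Γ|)/(1 − |Γ|) = 1.55/0.448

VSWR ≈ 3.47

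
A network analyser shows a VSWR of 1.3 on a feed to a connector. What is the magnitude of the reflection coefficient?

|Γ| = (S − 1)/(S + 1) = (1.3 − 1)/(1.3 + 1) = 0.3/2.3

|Γ| ≈ 0.13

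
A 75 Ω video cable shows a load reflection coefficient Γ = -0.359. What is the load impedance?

Z_L ≈ 35.4 Ω

Z_L = Z_0·(1 + Γ)/(1 − Γ) = 75·(0.641)/(1.36)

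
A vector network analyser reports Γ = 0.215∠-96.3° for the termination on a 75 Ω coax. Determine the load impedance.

Z_L ≈ 65.4 − j29.3 Ω

Z_L = Z_0·(1 + Γ)/(1 − Γ) = 75·(0.976 − j0.214)/(1.02 + j0.214)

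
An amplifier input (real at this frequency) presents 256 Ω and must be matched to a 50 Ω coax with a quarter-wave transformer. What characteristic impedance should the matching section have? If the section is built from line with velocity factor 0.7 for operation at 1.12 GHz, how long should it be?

Z_qwt = √(Z_0·R_L) = √(50 × 256) = √12800
λ = 0.7·c/f = 0.188 m, so l = λ/4 = 0.0469 m

Z_qwt ≈ 113 Ω; length ≈ 4.69 cm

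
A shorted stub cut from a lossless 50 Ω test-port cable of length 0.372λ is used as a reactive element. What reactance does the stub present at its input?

X_in ≈ -51.9 Ω (capacitive)

βl = 2π × 0.372 = 134°
tan(βl) = -1.04
For a shorted stub, Z_in = jZ_0·tan(βl)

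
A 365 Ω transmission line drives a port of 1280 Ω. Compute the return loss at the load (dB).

Γ = (1280 − 365)/(1280 + 365) = 0.556
RL = −20·log₁₀|Γ| = −20·log₁₀(0.556)

RL ≈ 5.09 dB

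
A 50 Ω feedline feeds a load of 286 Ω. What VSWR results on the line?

Γ = (286 − 50)/(286 + 50) = 0.702
VSWR = (1 + 0.702)/(1 − 0.702)

VSWR ≈ 5.72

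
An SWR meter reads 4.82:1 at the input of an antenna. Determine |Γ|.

|Γ| ≈ 0.656

|Γ| = (S − 1)/(S + 1) = (4.82 − 1)/(4.82 + 1) = 3.82/5.82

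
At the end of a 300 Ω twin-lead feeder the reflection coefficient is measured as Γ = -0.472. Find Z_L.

Z_L = Z_0·(1 + Γ)/(1 − Γ) = 300·(0.528)/(1.47)

Z_L ≈ 108 Ω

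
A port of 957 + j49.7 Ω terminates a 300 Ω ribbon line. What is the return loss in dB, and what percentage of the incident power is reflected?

RL ≈ 5.62 dB; 27.4% of incident power reflected

Γ = (657 + j49.7)/(1257 + j49.7), |Γ| = 0.524
RL = −20·log₁₀(0.524) = 5.62 dB
P_refl/P_inc = |Γ|² = 0.274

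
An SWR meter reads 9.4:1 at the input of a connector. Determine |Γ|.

|Γ| = (S − 1)/(S + 1) = (9.4 − 1)/(9.4 + 1) = 8.4/10.4

|Γ| ≈ 0.808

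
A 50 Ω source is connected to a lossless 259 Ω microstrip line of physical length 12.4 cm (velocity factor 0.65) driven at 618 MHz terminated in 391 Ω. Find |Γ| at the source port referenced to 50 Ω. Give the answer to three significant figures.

λ = v/f = 0.65·c / 618 MHz = 0.316 m
βl = 2π·l/λ = 2π × 0.393 = 141°
tan(βl) = -0.796
Z_in = Z_0·(Z_L + jZ_0·tanβl)/(Z_0 + jZ_L·tanβl) = 261 + j108 Ω
Γ_s = (Z_in − Z_s)/(Z_in + Z_s) = (211 + j108)/(311 + j108), |Γ_s| = 0.72

|Γ| ≈ 0.72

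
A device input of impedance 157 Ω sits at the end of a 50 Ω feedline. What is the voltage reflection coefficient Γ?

Γ = (Z_L − Z_0)/(Z_L + Z_0) = (157 − 50)/(157 + 50) = 107/207

Γ = 0.517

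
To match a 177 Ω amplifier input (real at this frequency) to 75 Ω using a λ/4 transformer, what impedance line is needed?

Z_qwt ≈ 115 Ω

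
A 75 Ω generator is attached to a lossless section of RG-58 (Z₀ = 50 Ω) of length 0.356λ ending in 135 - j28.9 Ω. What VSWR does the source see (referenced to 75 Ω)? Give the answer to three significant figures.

βl = 2π × 0.356 = 128°
tan(βl) = -1.27
Z_in = Z_0·(Z_L + jZ_0·tanβl)/(Z_0 + jZ_L·tanβl) = 29.8 + j37 Ω
Γ_s = (Z_in − Z_s)/(Z_in + Z_s) = (-45.2 + j37)/(105 + j37), |Γ_s| = 0.526
VSWR = (1 + |Γ_s|)/(1 − |Γ_s|)

VSWR ≈ 3.22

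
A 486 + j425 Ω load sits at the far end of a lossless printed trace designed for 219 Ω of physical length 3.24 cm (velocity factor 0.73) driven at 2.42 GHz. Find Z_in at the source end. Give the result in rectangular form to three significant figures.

Z_in ≈ 64.3 + j97 Ω

λ = v/f = 0.73·c / 2.42 GHz = 0.0905 m
βl = 2π·l/λ = 2π × 0.358 = 129°
tan(βl) = tan(129°) = -1.24
Z_in = Z_0·(Z_L + jZ_0·tanβl)/(Z_0 + jZ_L·tanβl)
     = 219·(486 + j153)/(746 − j603)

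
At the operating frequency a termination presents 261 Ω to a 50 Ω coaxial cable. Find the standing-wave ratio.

VSWR ≈ 5.22

For a purely resistive load, VSWR = R_L/Z_0 or Z_0/R_L (whichever > 1) = 261/50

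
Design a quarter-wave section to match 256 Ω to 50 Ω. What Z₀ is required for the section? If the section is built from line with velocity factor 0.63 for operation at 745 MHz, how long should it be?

Z_qwt = √(Z_0·R_L) = √(50 × 256) = √12800
λ = 0.63·c/f = 0.254 m, so l = λ/4 = 0.0634 m

Z_qwt ≈ 113 Ω; length ≈ 6.34 cm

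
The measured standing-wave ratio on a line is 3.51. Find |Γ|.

|Γ| ≈ 0.557

|Γ| = (S − 1)/(S + 1) = (3.51 − 1)/(3.51 + 1) = 2.51/4.51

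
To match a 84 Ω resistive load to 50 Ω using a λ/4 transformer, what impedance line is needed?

Z_qwt = √(Z_0·R_L) = √(50 × 84) = √4200

Z_qwt ≈ 64.8 Ω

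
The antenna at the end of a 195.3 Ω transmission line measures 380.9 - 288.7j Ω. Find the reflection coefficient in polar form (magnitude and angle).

Γ ≈ 0.533 ∠ -30.7°

Γ = (Z_L − Z_0)/(Z_L + Z_0) = (185.6 − j288.7)/(576.2 − j288.7)
|Γ| = 343/644 = 0.533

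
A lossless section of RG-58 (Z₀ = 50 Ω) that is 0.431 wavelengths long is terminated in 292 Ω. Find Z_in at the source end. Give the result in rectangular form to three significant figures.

Z_in ≈ 42.7 + j92.2 Ω

βl = 2π × 0.431 = 155°
tan(βl) = tan(155°) = -0.463
Z_in = Z_0·(Z_L + jZ_0·tanβl)/(Z_0 + jZ_L·tanβl)
     = 50·(292 − j23.1)/(50 − j135)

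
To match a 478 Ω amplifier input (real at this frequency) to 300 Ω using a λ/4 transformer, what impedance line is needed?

Z_qwt = √(Z_0·R_L) = √(300 × 478) = √143400

Z_qwt ≈ 379 Ω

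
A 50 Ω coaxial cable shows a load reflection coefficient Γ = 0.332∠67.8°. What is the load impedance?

Z_L = Z_0·(1 + Γ)/(1 − Γ) = 50·(1.13 + j0.307)/(0.875 − j0.307)

Z_L ≈ 51.8 + j35.8 Ω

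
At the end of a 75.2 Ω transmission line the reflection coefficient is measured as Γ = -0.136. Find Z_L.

Z_L ≈ 57.2 Ω

Z_L = Z_0·(1 + Γ)/(1 − Γ) = 75.2·(0.864)/(1.14)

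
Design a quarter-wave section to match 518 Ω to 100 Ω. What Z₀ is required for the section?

Z_qwt ≈ 228 Ω

Z_qwt = √(Z_0·R_L) = √(100 × 518) = √51800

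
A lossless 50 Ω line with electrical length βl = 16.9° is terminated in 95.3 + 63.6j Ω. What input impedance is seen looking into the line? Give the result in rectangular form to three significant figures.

Z_in ≈ 146 − j9.62 Ω

tan(βl) = tan(16.9°) = 0.304
Z_in = Z_0·(Z_L + jZ_0·tanβl)/(Z_0 + jZ_L·tanβl)
     = 50·(95.3 + j78.8)/(30.7 + j29)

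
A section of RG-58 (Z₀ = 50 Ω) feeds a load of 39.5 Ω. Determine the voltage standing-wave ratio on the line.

Γ = (39.5 − 50)/(39.5 + 50) = -0.117
VSWR = (1 + 0.117)/(1 − 0.117)

VSWR ≈ 1.27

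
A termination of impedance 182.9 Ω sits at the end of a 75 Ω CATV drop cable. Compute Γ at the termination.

Γ = 0.418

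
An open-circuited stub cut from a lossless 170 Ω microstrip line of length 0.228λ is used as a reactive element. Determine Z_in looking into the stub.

βl = 2π × 0.228 = 82.1°
tan(βl) = 7.19
For an open-circuited stub, Z_in = −jZ_0·cot(βl) = −jZ_0/tan(βl)

Z_in ≈ −j23.6 Ω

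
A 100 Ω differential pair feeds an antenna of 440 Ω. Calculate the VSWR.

VSWR ≈ 4.4

For a purely resistive load, VSWR = R_L/Z_0 or Z_0/R_L (whichever > 1) = 440/100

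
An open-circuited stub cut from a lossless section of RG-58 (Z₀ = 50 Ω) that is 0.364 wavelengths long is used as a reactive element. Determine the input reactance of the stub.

βl = 2π × 0.364 = 131°
tan(βl) = -1.15
For an open-circuited stub, Z_in = −jZ_0·cot(βl) = −jZ_0/tan(βl)

X_in ≈ 43.5 Ω (inductive)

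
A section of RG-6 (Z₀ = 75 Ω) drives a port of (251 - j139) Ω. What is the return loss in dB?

Γ = (176 − j139)/(326 − j139), |Γ| = 0.633
RL = −20·log₁₀|Γ| = −20·log₁₀(0.633)

RL ≈ 3.97 dB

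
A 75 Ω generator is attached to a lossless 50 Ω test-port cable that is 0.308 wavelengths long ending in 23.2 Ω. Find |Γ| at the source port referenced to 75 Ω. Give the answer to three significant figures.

|Γ| ≈ 0.269

βl = 2π × 0.308 = 111°
tan(βl) = -2.62
Z_in = Z_0·(Z_L + jZ_0·tanβl)/(Z_0 + jZ_L·tanβl) = 73.7 − j41.5 Ω
Γ_s = (Z_in − Z_s)/(Z_in + Z_s) = (-1.34 − j41.5)/(149 − j41.5), |Γ_s| = 0.269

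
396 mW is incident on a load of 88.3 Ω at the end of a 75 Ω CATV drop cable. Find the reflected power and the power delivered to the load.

P_reflected ≈ 2.63 mW; P_delivered ≈ 393 mW

Γ = (88.3 − 75)/(88.3 + 75) = 0.0814
|Γ|² = 0.00663
P_refl = |Γ|²·P_inc = 2.63 mW, P_del = (1 − |Γ|²)·P_inc = 393 mW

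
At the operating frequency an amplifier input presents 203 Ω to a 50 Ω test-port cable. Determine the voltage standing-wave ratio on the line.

VSWR ≈ 4.06

For a purely resistive load, VSWR = R_L/Z_0 or Z_0/R_L (whichever > 1) = 203/50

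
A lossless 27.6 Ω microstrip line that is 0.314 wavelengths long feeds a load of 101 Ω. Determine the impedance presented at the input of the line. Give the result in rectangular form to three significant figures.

βl = 2π × 0.314 = 113°
tan(βl) = tan(113°) = -2.35
Z_in = Z_0·(Z_L + jZ_0·tanβl)/(Z_0 + jZ_L·tanβl)
     = 27.6·(101 − j64.9)/(27.6 − j237)

Z_in ≈ 8.79 + j10.7 Ω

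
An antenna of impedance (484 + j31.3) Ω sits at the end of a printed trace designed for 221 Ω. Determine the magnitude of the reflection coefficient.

|Γ| ≈ 0.375

Γ = (Z_L − Z_0)/(Z_L + Z_0) = (263 + j31.3)/(705 + j31.3)
|Γ| = 265/706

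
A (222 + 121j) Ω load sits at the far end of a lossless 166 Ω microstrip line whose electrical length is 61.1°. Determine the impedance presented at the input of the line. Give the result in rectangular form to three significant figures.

Z_in ≈ 159 − j113 Ω

tan(βl) = tan(61.1°) = 1.81
Z_in = Z_0·(Z_L + jZ_0·tanβl)/(Z_0 + jZ_L·tanβl)
     = 166·(222 + j422)/(-53.2 + j402)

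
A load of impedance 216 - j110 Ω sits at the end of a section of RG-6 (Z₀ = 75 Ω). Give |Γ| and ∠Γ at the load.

Γ ≈ 0.575 ∠ -17.3°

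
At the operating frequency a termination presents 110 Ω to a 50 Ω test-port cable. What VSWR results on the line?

Γ = (110 − 50)/(110 + 50) = 0.375
VSWR = (1 + 0.375)/(1 − 0.375)

VSWR ≈ 2.2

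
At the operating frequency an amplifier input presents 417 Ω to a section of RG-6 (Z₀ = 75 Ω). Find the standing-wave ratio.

Γ = (417 − 75)/(417 + 75) = 0.695
VSWR = (1 + 0.695)/(1 − 0.695)

VSWR ≈ 5.56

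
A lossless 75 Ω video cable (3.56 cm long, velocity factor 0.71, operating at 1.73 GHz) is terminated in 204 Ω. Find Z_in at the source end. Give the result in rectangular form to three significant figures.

λ = v/f = 0.71·c / 1.73 GHz = 0.123 m
βl = 2π·l/λ = 2π × 0.289 = 104°
tan(βl) = tan(104°) = -3.98
Z_in = Z_0·(Z_L + jZ_0·tanβl)/(Z_0 + jZ_L·tanβl)
     = 75·(204 − j299)/(75 − j813)

Z_in ≈ 29.1 + j16.1 Ω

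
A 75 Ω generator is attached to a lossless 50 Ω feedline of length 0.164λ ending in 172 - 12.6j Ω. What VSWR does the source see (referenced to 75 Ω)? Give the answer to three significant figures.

VSWR ≈ 4.52

βl = 2π × 0.164 = 59°
tan(βl) = 1.67
Z_in = Z_0·(Z_L + jZ_0·tanβl)/(Z_0 + jZ_L·tanβl) = 18.6 − j25.4 Ω
Γ_s = (Z_in − Z_s)/(Z_in + Z_s) = (-56.4 − j25.4)/(93.6 − j25.4), |Γ_s| = 0.637
VSWR = (1 + |Γ_s|)/(1 − |Γ_s|)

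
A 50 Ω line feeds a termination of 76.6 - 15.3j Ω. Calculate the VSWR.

Γ = (Z_L − Z_0)/(Z_L + Z_0) = (26.6 − j15.3)/(126.6 − j15.3)
|Γ| = 30.7/128 = 0.241
VSWR = (1 + |Γ|)/(1 − |Γ|) = 1.24/0.759

VSWR ≈ 1.63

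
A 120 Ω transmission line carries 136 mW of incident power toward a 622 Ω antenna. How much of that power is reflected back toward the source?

Γ = (622 − 120)/(622 + 120) = 0.677
|Γ|² = 0.458
P_refl = |Γ|²·P_inc = 62.2 mW, P_del = (1 − |Γ|²)·P_inc = 73.8 mW

P_reflected ≈ 62.2 mW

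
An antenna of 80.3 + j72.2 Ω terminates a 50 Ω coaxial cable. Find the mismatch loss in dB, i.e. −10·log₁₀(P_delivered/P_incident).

Γ = (30.3 + j72.2)/(130.3 + j72.2), |Γ| = 0.526
|Γ|² = 0.276, so P_del/P_inc = 1 − |Γ|² = 0.724
ML = −10·log₁₀(1 − |Γ|²)

mismatch loss ≈ 1.4 dB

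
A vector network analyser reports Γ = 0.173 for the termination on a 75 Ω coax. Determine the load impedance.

Z_L = Z_0·(1 + Γ)/(1 − Γ) = 75·(1.17)/(0.827)

Z_L ≈ 106 Ω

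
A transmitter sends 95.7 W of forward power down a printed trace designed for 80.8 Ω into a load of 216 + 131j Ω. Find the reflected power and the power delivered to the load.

P_reflected ≈ 32.2 W; P_delivered ≈ 63.5 W

|Γ| = |(135.2 + j131)/(296.8 + j131)| = 0.58
|Γ|² = 0.337
P_refl = |Γ|²·P_inc = 32.2 W, P_del = (1 − |Γ|²)·P_inc = 63.5 W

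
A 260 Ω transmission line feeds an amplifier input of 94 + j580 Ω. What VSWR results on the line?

VSWR ≈ 16.8

Γ = (Z_L − Z_0)/(Z_L + Z_0) = (-166 + j580)/(354 + j580)
|Γ| = 603/679 = 0.888
VSWR = (1 + |Γ|)/(1 − |Γ|) = 1.89/0.112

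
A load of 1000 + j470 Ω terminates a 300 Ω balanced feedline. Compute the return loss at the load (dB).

Γ = (700 + j470)/(1300 + j470), |Γ| = 0.61
RL = −20·log₁₀|Γ| = −20·log₁₀(0.61)

RL ≈ 4.29 dB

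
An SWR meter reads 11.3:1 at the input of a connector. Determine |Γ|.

|Γ| = (S − 1)/(S + 1) = (11.3 − 1)/(11.3 + 1) = 10.3/12.3

|Γ| ≈ 0.837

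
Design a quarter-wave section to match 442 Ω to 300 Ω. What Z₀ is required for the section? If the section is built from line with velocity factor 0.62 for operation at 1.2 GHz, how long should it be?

Z_qwt ≈ 364 Ω; length ≈ 3.88 cm

Z_qwt = √(Z_0·R_L) = √(300 × 442) = √132600
λ = 0.62·c/f = 0.155 m, so l = λ/4 = 0.0387 m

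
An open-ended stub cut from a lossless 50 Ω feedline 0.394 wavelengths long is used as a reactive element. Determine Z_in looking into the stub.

Z_in ≈ +j63.6 Ω

βl = 2π × 0.394 = 142°
tan(βl) = -0.786
For an open-ended stub, Z_in = −jZ_0·cot(βl) = −jZ_0/tan(βl)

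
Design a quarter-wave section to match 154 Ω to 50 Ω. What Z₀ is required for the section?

Z_qwt = √(Z_0·R_L) = √(50 × 154) = √7700

Z_qwt ≈ 87.7 Ω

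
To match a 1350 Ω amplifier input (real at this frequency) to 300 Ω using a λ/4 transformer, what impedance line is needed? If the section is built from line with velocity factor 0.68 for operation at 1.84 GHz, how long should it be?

Z_qwt ≈ 636 Ω; length ≈ 2.77 cm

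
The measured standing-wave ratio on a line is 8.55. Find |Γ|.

|Γ| = (S − 1)/(S + 1) = (8.55 − 1)/(8.55 + 1) = 7.55/9.55

|Γ| ≈ 0.791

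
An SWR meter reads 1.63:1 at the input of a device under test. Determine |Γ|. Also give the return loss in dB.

|Γ| = (S − 1)/(S + 1) = (1.63 − 1)/(1.63 + 1) = 0.63/2.63
RL = −20·log₁₀|Γ| = −20·log₁₀(0.24)

|Γ| ≈ 0.24; return loss ≈ 12.4 dB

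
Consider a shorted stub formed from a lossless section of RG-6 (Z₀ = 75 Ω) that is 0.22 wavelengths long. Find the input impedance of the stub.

βl = 2π × 0.22 = 79.2°
tan(βl) = 5.24
For a shorted stub, Z_in = jZ_0·tan(βl)

Z_in ≈ +j393 Ω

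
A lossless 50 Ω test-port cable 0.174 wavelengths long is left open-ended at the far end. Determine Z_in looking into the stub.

Z_in ≈ −j25.9 Ω

βl = 2π × 0.174 = 62.6°
tan(βl) = 1.93
For an open-ended stub, Z_in = −jZ_0·cot(βl) = −jZ_0/tan(βl)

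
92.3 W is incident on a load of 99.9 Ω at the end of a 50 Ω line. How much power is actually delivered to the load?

Γ = (99.9 − 50)/(99.9 + 50) = 0.333
|Γ|² = 0.111
P_refl = |Γ|²·P_inc = 10.2 W, P_del = (1 − |Γ|²)·P_inc = 82.1 W

P_delivered ≈ 82.1 W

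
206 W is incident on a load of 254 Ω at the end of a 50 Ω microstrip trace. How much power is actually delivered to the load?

Γ = (254 − 50)/(254 + 50) = 0.671
|Γ|² = 0.45
P_refl = |Γ|²·P_inc = 92.8 W, P_del = (1 − |Γ|²)·P_inc = 113 W

P_delivered ≈ 113 W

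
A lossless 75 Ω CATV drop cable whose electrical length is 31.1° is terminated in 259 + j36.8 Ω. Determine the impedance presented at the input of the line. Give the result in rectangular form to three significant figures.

tan(βl) = tan(31.1°) = 0.603
Z_in = Z_0·(Z_L + jZ_0·tanβl)/(Z_0 + jZ_L·tanβl)
     = 75·(259 + j82)/(52.8 + j156)

Z_in ≈ 73.1 − j99.6 Ω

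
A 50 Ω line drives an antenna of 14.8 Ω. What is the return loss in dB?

Γ = (14.8 − 50)/(14.8 + 50) = -0.543
RL = −20·log₁₀|Γ| = −20·log₁₀(0.543)

RL ≈ 5.3 dB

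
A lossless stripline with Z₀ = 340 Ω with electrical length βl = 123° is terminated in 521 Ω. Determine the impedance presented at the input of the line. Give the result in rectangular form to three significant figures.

tan(βl) = tan(123°) = -1.54
Z_in = Z_0·(Z_L + jZ_0·tanβl)/(Z_0 + jZ_L·tanβl)
     = 340·(521 − j524)/(340 − j802)

Z_in ≈ 267 + j107 Ω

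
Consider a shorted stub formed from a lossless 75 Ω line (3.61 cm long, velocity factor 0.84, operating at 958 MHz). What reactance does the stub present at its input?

λ = v/f = 0.84·c / 958 MHz = 0.263 m
βl = 2π·l/λ = 2π × 0.137 = 49.4°
tan(βl) = 1.17
For a shorted stub, Z_in = jZ_0·tan(βl)

X_in ≈ 87.5 Ω (inductive)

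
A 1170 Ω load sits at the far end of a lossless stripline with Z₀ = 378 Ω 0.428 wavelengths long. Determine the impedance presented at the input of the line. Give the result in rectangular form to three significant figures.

βl = 2π × 0.428 = 154°
tan(βl) = tan(154°) = -0.486
Z_in = Z_0·(Z_L + jZ_0·tanβl)/(Z_0 + jZ_L·tanβl)
     = 378·(1170 − j184)/(378 − j569)

Z_in ≈ 443 + j483 Ω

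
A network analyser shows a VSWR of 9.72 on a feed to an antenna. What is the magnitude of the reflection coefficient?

|Γ| ≈ 0.813

|Γ| = (S − 1)/(S + 1) = (9.72 − 1)/(9.72 + 1) = 8.72/10.7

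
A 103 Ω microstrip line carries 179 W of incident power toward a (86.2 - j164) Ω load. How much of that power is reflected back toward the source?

|Γ| = |(-16.8 − j164)/(189.2 − j164)| = 0.658
|Γ|² = 0.434
P_refl = |Γ|²·P_inc = 77.6 W, P_del = (1 − |Γ|²)·P_inc = 101 W

P_reflected ≈ 77.6 W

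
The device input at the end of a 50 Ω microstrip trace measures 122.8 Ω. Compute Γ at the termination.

Γ = (Z_L − Z_0)/(Z_L + Z_0) = (122.8 − 50)/(122.8 + 50) = 72.8/172.8

Γ = 0.421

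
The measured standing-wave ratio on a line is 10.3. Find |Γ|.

|Γ| ≈ 0.823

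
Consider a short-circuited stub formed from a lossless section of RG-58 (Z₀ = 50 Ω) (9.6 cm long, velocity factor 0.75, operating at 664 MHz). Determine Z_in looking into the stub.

λ = v/f = 0.75·c / 664 MHz = 0.339 m
βl = 2π·l/λ = 2π × 0.283 = 102°
tan(βl) = -4.71
For a short-circuited stub, Z_in = jZ_0·tan(βl)

Z_in ≈ −j235 Ω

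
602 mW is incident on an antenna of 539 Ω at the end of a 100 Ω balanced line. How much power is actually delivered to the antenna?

P_delivered ≈ 318 mW

Γ = (539 − 100)/(539 + 100) = 0.687
|Γ|² = 0.472
P_refl = |Γ|²·P_inc = 284 mW, P_del = (1 − |Γ|²)·P_inc = 318 mW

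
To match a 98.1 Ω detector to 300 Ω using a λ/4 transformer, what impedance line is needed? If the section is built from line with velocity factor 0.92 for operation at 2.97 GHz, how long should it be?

Z_qwt = √(Z_0·R_L) = √(300 × 98.1) = √29430
λ = 0.92·c/f = 0.0929 m, so l = λ/4 = 0.0232 m

Z_qwt ≈ 172 Ω; length ≈ 2.32 cm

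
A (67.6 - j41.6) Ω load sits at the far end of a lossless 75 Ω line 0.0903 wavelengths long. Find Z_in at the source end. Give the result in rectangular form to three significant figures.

Z_in ≈ 44 − j14.1 Ω

βl = 2π × 0.0903 = 32.5°
tan(βl) = tan(32.5°) = 0.637
Z_in = Z_0·(Z_L + jZ_0·tanβl)/(Z_0 + jZ_L·tanβl)
     = 75·(67.6 + j6.19)/(102 + j43.1)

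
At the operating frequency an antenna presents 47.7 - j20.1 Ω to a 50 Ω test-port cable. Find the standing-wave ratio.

Γ = (Z_L − Z_0)/(Z_L + Z_0) = (-2.3 − j20.1)/(97.7 − j20.1)
|Γ| = 20.2/99.7 = 0.203
VSWR = (1 + |Γ|)/(1 − |Γ|) = 1.2/0.797

VSWR ≈ 1.51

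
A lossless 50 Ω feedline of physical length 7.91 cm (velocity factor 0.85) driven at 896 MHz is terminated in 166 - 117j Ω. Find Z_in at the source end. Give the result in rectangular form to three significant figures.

Z_in ≈ 10.9 + j16 Ω

λ = v/f = 0.85·c / 896 MHz = 0.285 m
βl = 2π·l/λ = 2π × 0.278 = 100°
tan(βl) = tan(100°) = -5.64
Z_in = Z_0·(Z_L + jZ_0·tanβl)/(Z_0 + jZ_L·tanβl)
     = 50·(166 − j399)/(-610 − j936)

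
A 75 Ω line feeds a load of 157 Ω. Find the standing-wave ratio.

Γ = (157 − 75)/(157 + 75) = 0.353
VSWR = (1 + 0.353)/(1 − 0.353)

VSWR ≈ 2.09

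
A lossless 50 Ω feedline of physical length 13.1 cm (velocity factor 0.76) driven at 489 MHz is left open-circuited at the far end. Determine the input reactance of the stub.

λ = v/f = 0.76·c / 489 MHz = 0.466 m
βl = 2π·l/λ = 2π × 0.281 = 101°
tan(βl) = -5.08
For an open-circuited stub, Z_in = −jZ_0·cot(βl) = −jZ_0/tan(βl)

X_in ≈ 9.85 Ω (inductive)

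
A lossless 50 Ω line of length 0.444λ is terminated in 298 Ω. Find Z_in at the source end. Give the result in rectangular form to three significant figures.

βl = 2π × 0.444 = 160°
tan(βl) = tan(160°) = -0.367
Z_in = Z_0·(Z_L + jZ_0·tanβl)/(Z_0 + jZ_L·tanβl)
     = 50·(298 − j18.4)/(50 − j109)

Z_in ≈ 58.4 + j109 Ω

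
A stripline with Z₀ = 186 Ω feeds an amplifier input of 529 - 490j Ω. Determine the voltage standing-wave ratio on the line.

Γ = (Z_L − Z_0)/(Z_L + Z_0) = (343 − j490)/(715 − j490)
|Γ| = 598/867 = 0.69
VSWR = (1 + |Γ|)/(1 − |Γ|) = 1.69/0.31

VSWR ≈ 5.45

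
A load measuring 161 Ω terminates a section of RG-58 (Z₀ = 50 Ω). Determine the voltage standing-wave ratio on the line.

Γ = (161 − 50)/(161 + 50) = 0.526
VSWR = (1 + 0.526)/(1 − 0.526)

VSWR ≈ 3.22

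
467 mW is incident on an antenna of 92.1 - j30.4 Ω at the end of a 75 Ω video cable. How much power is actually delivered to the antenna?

P_delivered ≈ 447 mW

|Γ| = |(17.1 − j30.4)/(167.1 − j30.4)| = 0.205
|Γ|² = 0.0422
P_refl = |Γ|²·P_inc = 19.7 mW, P_del = (1 − |Γ|²)·P_inc = 447 mW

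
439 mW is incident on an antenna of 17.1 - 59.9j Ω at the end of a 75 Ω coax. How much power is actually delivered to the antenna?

P_delivered ≈ 187 mW

|Γ| = |(-57.9 − j59.9)/(92.1 − j59.9)| = 0.758
|Γ|² = 0.575
P_refl = |Γ|²·P_inc = 252 mW, P_del = (1 − |Γ|²)·P_inc = 187 mW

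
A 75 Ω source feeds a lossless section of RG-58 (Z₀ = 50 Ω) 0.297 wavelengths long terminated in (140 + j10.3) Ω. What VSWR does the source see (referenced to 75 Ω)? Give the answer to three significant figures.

βl = 2π × 0.297 = 107°
tan(βl) = -3.29
Z_in = Z_0·(Z_L + jZ_0·tanβl)/(Z_0 + jZ_L·tanβl) = 18.9 + j11.8 Ω
Γ_s = (Z_in − Z_s)/(Z_in + Z_s) = (-56.1 + j11.8)/(93.9 + j11.8), |Γ_s| = 0.606
VSWR = (1 + |Γ_s|)/(1 − |Γ_s|)

VSWR ≈ 4.08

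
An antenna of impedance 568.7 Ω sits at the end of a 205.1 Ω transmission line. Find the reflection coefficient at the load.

Γ = (Z_L − Z_0)/(Z_L + Z_0) = (568.7 − 205.1)/(568.7 + 205.1) = 363.6/773.8

Γ = 0.47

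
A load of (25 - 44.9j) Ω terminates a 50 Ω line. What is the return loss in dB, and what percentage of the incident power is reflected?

Γ = (-25 − j44.9)/(75 − j44.9), |Γ| = 0.588
RL = −20·log₁₀(0.588) = 4.61 dB
P_refl/P_inc = |Γ|² = 0.346

RL ≈ 4.61 dB; 34.6% of incident power reflected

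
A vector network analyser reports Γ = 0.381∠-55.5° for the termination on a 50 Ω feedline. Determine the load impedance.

Z_L ≈ 59.9 − j44 Ω

Z_L = Z_0·(1 + Γ)/(1 − Γ) = 50·(1.22 − j0.314)/(0.784 + j0.314)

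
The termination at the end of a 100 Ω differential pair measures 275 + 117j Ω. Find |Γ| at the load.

|Γ| ≈ 0.536

Γ = (Z_L − Z_0)/(Z_L + Z_0) = (175 + j117)/(375 + j117)
|Γ| = 211/393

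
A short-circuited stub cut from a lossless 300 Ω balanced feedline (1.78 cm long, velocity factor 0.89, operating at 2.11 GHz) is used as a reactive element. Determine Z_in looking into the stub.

Z_in ≈ +j366 Ω

λ = v/f = 0.89·c / 2.11 GHz = 0.127 m
βl = 2π·l/λ = 2π × 0.141 = 50.6°
tan(βl) = 1.22
For a short-circuited stub, Z_in = jZ_0·tan(βl)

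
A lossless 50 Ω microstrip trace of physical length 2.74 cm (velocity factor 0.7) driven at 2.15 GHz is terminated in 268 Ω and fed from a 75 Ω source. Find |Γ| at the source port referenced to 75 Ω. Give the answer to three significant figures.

λ = v/f = 0.7·c / 2.15 GHz = 0.0977 m
βl = 2π·l/λ = 2π × 0.281 = 101°
tan(βl) = -5.15
Z_in = Z_0·(Z_L + jZ_0·tanβl)/(Z_0 + jZ_L·tanβl) = 9.67 + j9.36 Ω
Γ_s = (Z_in − Z_s)/(Z_in + Z_s) = (-65.3 + j9.36)/(84.7 + j9.36), |Γ_s| = 0.775

|Γ| ≈ 0.775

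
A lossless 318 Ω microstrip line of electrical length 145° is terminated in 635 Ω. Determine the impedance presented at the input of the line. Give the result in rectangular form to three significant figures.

tan(βl) = tan(145°) = -0.7
Z_in = Z_0·(Z_L + jZ_0·tanβl)/(Z_0 + jZ_L·tanβl)
     = 318·(635 − j223)/(318 − j445)

Z_in ≈ 320 + j225 Ω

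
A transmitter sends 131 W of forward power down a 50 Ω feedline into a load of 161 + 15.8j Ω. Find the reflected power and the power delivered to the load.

|Γ| = |(111 + j15.8)/(211 + j15.8)| = 0.53
|Γ|² = 0.281
P_refl = |Γ|²·P_inc = 36.8 W, P_del = (1 − |Γ|²)·P_inc = 94.2 W

P_reflected ≈ 36.8 W; P_delivered ≈ 94.2 W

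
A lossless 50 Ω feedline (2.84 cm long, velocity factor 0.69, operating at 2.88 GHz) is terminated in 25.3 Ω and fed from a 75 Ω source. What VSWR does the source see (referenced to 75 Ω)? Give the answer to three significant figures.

VSWR ≈ 2.43

λ = v/f = 0.69·c / 2.88 GHz = 0.0719 m
βl = 2π·l/λ = 2π × 0.395 = 142°
tan(βl) = -0.774
Z_in = Z_0·(Z_L + jZ_0·tanβl)/(Z_0 + jZ_L·tanβl) = 35.1 − j25 Ω
Γ_s = (Z_in − Z_s)/(Z_in + Z_s) = (-39.9 − j25)/(110 − j25), |Γ_s| = 0.417
VSWR = (1 + |Γ_s|)/(1 − |Γ_s|)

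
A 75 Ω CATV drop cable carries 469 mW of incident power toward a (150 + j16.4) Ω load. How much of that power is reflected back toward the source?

P_reflected ≈ 54.3 mW

|Γ| = |(75 + j16.4)/(225 + j16.4)| = 0.34
|Γ|² = 0.116
P_refl = |Γ|²·P_inc = 54.3 mW, P_del = (1 − |Γ|²)·P_inc = 415 mW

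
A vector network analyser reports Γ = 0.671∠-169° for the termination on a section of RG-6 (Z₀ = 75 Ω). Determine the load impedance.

Z_L ≈ 14.9 − j6.94 Ω

Z_L = Z_0·(1 + Γ)/(1 − Γ) = 75·(0.341 − j0.128)/(1.66 + j0.128)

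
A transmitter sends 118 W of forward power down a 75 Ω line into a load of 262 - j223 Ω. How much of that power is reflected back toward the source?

P_reflected ≈ 61.2 W

|Γ| = |(187 − j223)/(337 − j223)| = 0.72
|Γ|² = 0.519
P_refl = |Γ|²·P_inc = 61.2 W, P_del = (1 − |Γ|²)·P_inc = 56.8 W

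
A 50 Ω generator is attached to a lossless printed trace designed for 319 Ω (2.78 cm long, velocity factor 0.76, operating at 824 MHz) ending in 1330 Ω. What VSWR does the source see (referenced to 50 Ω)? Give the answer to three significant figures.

VSWR ≈ 18.1

λ = v/f = 0.76·c / 824 MHz = 0.277 m
βl = 2π·l/λ = 2π × 0.1 = 36.2°
tan(βl) = 0.731
Z_in = Z_0·(Z_L + jZ_0·tanβl)/(Z_0 + jZ_L·tanβl) = 198 − j371 Ω
Γ_s = (Z_in − Z_s)/(Z_in + Z_s) = (148 − j371)/(248 − j371), |Γ_s| = 0.895
VSWR = (1 + |Γ_s|)/(1 − |Γ_s|)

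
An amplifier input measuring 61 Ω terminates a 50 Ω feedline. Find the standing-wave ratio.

VSWR ≈ 1.22

Γ = (61 − 50)/(61 + 50) = 0.0991
VSWR = (1 + 0.0991)/(1 − 0.0991)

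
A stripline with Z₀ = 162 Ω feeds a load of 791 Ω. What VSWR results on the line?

VSWR ≈ 4.88

Γ = (791 − 162)/(791 + 162) = 0.66
VSWR = (1 + 0.66)/(1 − 0.66)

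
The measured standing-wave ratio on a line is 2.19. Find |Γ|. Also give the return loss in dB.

|Γ| ≈ 0.373; return loss ≈ 8.56 dB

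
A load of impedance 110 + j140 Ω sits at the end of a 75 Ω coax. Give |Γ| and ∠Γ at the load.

Γ = (Z_L − Z_0)/(Z_L + Z_0) = (35 + j140)/(185 + j140)
|Γ| = 144/232 = 0.622

Γ ≈ 0.622 ∠ 38.8°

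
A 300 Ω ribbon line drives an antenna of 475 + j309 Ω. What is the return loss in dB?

Γ = (175 + j309)/(775 + j309), |Γ| = 0.426
RL = −20·log₁₀|Γ| = −20·log₁₀(0.426)

RL ≈ 7.42 dB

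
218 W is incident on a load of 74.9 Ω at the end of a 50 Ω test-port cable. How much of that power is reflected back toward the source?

Γ = (74.9 − 50)/(74.9 + 50) = 0.199
|Γ|² = 0.0397
P_refl = |Γ|²·P_inc = 8.66 W, P_del = (1 − |Γ|²)·P_inc = 209 W

P_reflected ≈ 8.66 W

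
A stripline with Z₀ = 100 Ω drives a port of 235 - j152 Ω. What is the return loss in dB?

Γ = (135 − j152)/(335 − j152), |Γ| = 0.553
RL = −20·log₁₀|Γ| = −20·log₁₀(0.553)

RL ≈ 5.15 dB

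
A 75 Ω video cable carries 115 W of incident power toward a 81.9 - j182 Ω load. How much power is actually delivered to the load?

|Γ| = |(6.9 − j182)/(156.9 − j182)| = 0.758
|Γ|² = 0.574
P_refl = |Γ|²·P_inc = 66.1 W, P_del = (1 − |Γ|²)·P_inc = 48.9 W

P_delivered ≈ 48.9 W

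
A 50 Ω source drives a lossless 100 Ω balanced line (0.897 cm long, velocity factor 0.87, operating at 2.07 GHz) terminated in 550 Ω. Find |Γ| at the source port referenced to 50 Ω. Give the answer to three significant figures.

λ = v/f = 0.87·c / 2.07 GHz = 0.126 m
βl = 2π·l/λ = 2π × 0.0711 = 25.6°
tan(βl) = 0.479
Z_in = Z_0·(Z_L + jZ_0·tanβl)/(Z_0 + jZ_L·tanβl) = 85.1 − j176 Ω
Γ_s = (Z_in − Z_s)/(Z_in + Z_s) = (35.1 − j176)/(135 − j176), |Γ_s| = 0.809

|Γ| ≈ 0.809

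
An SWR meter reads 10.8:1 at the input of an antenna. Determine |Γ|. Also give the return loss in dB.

|Γ| = (S − 1)/(S + 1) = (10.8 − 1)/(10.8 + 1) = 9.8/11.8
RL = −20·log₁₀|Γ| = −20·log₁₀(0.831)

|Γ| ≈ 0.831; return loss ≈ 1.61 dB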